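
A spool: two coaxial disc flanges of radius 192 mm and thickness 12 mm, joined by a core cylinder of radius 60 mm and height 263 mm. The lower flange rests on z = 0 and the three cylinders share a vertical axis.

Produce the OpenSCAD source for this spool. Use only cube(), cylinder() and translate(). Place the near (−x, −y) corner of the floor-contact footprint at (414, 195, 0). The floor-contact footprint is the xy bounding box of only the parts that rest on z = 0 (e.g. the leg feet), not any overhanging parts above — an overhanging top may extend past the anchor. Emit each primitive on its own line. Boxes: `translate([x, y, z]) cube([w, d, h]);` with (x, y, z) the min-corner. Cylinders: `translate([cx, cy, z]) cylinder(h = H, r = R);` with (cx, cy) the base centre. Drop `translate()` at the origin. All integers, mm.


translate([606, 387, 0]) cylinder(h = 12, r = 192);
translate([606, 387, 12]) cylinder(h = 263, r = 60);
translate([606, 387, 275]) cylinder(h = 12, r = 192);


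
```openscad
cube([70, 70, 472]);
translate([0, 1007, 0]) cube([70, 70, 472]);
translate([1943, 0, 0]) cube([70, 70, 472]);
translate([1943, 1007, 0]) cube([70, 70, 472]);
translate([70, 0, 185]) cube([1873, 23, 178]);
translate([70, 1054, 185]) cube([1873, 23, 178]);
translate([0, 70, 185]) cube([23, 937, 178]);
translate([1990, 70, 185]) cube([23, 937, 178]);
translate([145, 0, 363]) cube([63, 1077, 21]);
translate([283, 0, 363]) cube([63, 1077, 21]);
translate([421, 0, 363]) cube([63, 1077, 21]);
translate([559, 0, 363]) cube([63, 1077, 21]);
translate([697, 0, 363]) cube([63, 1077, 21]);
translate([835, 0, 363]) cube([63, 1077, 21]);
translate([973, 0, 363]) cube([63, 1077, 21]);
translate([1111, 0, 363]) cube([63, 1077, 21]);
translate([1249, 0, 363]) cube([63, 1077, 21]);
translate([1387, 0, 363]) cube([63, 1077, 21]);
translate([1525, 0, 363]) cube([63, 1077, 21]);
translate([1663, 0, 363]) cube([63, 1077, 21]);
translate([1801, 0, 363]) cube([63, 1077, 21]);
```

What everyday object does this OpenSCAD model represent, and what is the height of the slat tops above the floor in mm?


A bed frame. The slat-top height is 384 mm.

Four posts, four rails, and a row of slats — a bed frame. Slats sit on the rails at z = 185 + 178 = 363; with slat thickness 21, the top is 384 mm.


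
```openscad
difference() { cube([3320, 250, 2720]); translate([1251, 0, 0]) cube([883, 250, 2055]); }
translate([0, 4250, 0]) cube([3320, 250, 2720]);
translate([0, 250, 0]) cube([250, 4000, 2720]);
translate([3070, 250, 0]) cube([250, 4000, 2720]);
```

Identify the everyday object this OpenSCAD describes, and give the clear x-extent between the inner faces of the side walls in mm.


A single room. The interior width is 2820 mm.

Four walls enclosing a rectangle with a door in the front wall — a room. Outside width 3320 minus two 250 mm walls gives 2820 mm.


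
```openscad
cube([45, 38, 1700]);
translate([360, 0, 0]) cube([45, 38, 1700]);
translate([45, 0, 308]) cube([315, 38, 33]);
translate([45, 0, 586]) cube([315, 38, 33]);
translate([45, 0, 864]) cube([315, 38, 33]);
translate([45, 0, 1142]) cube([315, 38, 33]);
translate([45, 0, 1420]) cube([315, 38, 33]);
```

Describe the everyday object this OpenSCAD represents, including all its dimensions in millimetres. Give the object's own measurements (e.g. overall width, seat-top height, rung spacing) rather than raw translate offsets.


A straight ladder. Two 45×38 mm vertical rails, 1700 mm tall, stand 405 mm apart (outside-to-outside) with their front faces coplanar on the −y side. 5 rungs, each 38 mm deep and 33 mm tall, span between the inner faces of the rails, front faces flush with the rails. The lowest rung's underside is at z = 308 mm and rungs are spaced 278 mm apart (underside to underside).


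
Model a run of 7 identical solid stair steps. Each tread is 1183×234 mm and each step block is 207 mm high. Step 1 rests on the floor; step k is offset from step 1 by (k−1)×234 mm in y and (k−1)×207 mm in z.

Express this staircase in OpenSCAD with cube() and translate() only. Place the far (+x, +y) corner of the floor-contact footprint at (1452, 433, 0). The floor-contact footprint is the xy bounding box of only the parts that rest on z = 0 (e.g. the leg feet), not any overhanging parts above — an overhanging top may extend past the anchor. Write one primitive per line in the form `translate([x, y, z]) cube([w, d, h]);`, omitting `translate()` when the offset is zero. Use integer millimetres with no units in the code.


translate([269, 199, 0]) cube([1183, 234, 207]);
translate([269, 433, 207]) cube([1183, 234, 207]);
translate([269, 667, 414]) cube([1183, 234, 207]);
translate([269, 901, 621]) cube([1183, 234, 207]);
translate([269, 1135, 828]) cube([1183, 234, 207]);
translate([269, 1369, 1035]) cube([1183, 234, 207]);
translate([269, 1603, 1242]) cube([1183, 234, 207]);


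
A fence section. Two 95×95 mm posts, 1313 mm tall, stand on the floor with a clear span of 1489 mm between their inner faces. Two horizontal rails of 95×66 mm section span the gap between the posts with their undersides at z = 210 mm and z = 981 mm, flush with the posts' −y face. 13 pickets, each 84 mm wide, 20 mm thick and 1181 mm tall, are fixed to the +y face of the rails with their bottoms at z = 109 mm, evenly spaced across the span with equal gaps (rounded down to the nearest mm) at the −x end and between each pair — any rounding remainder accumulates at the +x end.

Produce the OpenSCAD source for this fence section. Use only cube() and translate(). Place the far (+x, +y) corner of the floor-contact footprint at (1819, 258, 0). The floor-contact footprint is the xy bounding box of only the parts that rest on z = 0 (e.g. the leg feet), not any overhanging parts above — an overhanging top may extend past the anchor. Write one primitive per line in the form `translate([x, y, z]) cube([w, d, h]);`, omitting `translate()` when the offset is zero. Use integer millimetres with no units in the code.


translate([140, 163, 0]) cube([95, 95, 1313]);
translate([1724, 163, 0]) cube([95, 95, 1313]);
translate([235, 163, 210]) cube([1489, 95, 66]);
translate([235, 163, 981]) cube([1489, 95, 66]);
translate([263, 258, 109]) cube([84, 20, 1181]);
translate([375, 258, 109]) cube([84, 20, 1181]);
translate([487, 258, 109]) cube([84, 20, 1181]);
translate([599, 258, 109]) cube([84, 20, 1181]);
translate([711, 258, 109]) cube([84, 20, 1181]);
translate([823, 258, 109]) cube([84, 20, 1181]);
translate([935, 258, 109]) cube([84, 20, 1181]);
translate([1047, 258, 109]) cube([84, 20, 1181]);
translate([1159, 258, 109]) cube([84, 20, 1181]);
translate([1271, 258, 109]) cube([84, 20, 1181]);
translate([1383, 258, 109]) cube([84, 20, 1181]);
translate([1495, 258, 109]) cube([84, 20, 1181]);
translate([1607, 258, 109]) cube([84, 20, 1181]);


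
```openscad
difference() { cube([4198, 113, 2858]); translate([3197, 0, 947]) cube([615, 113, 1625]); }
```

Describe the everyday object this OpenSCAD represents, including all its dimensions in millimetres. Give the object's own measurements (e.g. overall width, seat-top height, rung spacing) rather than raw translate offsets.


A wall 4198 mm long (x), 113 mm thick (y), 2858 mm tall, with a rectangular window opening cut through it. The opening is 615 mm wide and 1625 mm tall; its sill is at z = 947 mm and its near (−x) edge is 3197 mm from the wall's −x end. The opening passes through the full wall thickness.


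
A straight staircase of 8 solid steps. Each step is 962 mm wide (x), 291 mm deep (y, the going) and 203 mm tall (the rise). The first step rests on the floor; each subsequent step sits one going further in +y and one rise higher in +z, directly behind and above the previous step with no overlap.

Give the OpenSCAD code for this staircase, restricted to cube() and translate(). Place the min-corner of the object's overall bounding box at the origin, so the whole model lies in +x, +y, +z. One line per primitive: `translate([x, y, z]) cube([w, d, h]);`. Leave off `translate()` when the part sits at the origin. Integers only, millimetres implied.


cube([962, 291, 203]);
translate([0, 291, 203]) cube([962, 291, 203]);
translate([0, 582, 406]) cube([962, 291, 203]);
translate([0, 873, 609]) cube([962, 291, 203]);
translate([0, 1164, 812]) cube([962, 291, 203]);
translate([0, 1455, 1015]) cube([962, 291, 203]);
translate([0, 1746, 1218]) cube([962, 291, 203]);
translate([0, 2037, 1421]) cube([962, 291, 203]);


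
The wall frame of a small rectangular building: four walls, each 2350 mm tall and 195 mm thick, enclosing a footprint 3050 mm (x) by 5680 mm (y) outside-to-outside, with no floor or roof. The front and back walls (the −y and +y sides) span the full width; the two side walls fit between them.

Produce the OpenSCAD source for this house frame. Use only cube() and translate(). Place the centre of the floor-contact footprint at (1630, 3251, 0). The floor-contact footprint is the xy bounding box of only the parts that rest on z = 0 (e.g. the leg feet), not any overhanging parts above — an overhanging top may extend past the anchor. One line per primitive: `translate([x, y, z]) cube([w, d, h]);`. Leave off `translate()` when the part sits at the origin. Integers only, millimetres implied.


translate([105, 411, 0]) cube([3050, 195, 2350]);
translate([105, 5896, 0]) cube([3050, 195, 2350]);
translate([105, 606, 0]) cube([195, 5290, 2350]);
translate([2960, 606, 0]) cube([195, 5290, 2350]);


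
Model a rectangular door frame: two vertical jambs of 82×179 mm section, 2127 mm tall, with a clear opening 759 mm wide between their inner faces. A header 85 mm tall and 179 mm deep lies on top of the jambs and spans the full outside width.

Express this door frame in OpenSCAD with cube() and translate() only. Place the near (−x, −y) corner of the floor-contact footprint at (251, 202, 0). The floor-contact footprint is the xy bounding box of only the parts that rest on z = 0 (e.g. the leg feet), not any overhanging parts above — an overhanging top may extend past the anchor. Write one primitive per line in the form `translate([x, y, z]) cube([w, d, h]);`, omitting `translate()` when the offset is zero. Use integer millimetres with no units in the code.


translate([251, 202, 0]) cube([82, 179, 2127]);
translate([1092, 202, 0]) cube([82, 179, 2127]);
translate([251, 202, 2127]) cube([923, 179, 85]);


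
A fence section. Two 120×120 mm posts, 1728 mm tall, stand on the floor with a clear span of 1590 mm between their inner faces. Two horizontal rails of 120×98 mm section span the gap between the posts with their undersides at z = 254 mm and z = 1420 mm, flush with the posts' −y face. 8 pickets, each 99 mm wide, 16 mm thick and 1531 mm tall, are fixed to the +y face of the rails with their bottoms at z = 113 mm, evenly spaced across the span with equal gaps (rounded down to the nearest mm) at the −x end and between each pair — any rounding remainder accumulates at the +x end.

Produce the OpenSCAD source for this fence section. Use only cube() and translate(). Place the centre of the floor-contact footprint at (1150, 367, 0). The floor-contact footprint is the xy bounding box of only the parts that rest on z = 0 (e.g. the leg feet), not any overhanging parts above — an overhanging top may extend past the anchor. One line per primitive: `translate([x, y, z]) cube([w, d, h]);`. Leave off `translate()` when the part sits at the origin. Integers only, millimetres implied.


translate([235, 307, 0]) cube([120, 120, 1728]);
translate([1945, 307, 0]) cube([120, 120, 1728]);
translate([355, 307, 254]) cube([1590, 120, 98]);
translate([355, 307, 1420]) cube([1590, 120, 98]);
translate([443, 427, 113]) cube([99, 16, 1531]);
translate([630, 427, 113]) cube([99, 16, 1531]);
translate([817, 427, 113]) cube([99, 16, 1531]);
translate([1004, 427, 113]) cube([99, 16, 1531]);
translate([1191, 427, 113]) cube([99, 16, 1531]);
translate([1378, 427, 113]) cube([99, 16, 1531]);
translate([1565, 427, 113]) cube([99, 16, 1531]);
translate([1752, 427, 113]) cube([99, 16, 1531]);


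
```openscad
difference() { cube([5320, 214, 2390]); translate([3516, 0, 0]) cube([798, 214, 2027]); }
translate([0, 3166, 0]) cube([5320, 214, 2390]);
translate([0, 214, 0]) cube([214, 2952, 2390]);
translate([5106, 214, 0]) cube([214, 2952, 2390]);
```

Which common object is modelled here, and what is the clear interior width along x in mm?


A single room. The interior width is 4892 mm.

Four walls enclosing a rectangle with a door in the front wall — a room. Outside width 5320 minus two 214 mm walls gives 4892 mm.


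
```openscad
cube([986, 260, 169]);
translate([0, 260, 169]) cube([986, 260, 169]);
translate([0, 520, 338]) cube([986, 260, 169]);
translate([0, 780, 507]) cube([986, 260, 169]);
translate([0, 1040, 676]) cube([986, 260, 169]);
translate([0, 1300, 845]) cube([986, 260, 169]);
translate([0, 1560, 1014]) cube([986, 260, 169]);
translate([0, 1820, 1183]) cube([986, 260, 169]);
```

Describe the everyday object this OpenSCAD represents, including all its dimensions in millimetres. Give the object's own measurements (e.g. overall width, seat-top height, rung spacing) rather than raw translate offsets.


A straight staircase of 8 solid steps. Each step is 986 mm wide (x), 260 mm deep (y, the going) and 169 mm tall (the rise). The first step rests on the floor; each subsequent step sits one going further in +y and one rise higher in +z, directly behind and above the previous step with no overlap.


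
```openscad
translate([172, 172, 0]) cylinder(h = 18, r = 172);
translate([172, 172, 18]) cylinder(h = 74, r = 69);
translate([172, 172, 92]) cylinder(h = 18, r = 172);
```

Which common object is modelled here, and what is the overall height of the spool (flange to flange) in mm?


A spool. The overall height is 110 mm.

Three coaxial cylinders, large–small–large — a spool. Two 18 mm flanges and a 74 mm core give 18 + 74 + 18 = 110 mm.


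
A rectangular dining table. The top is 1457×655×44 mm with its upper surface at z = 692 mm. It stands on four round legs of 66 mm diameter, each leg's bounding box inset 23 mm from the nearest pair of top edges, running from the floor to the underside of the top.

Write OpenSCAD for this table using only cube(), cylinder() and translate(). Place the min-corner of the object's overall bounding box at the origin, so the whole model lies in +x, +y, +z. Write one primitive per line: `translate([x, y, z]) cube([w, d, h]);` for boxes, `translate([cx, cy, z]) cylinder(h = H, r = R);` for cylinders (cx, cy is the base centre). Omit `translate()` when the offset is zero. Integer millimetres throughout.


// leg_h = 692 - 44 = 648
translate([0, 0, 648]) cube([1457, 655, 44]);
translate([56, 56, 0]) cylinder(h = 648, r = 33);
translate([1401, 56, 0]) cylinder(h = 648, r = 33);
translate([56, 599, 0]) cylinder(h = 648, r = 33);
translate([1401, 599, 0]) cylinder(h = 648, r = 33);


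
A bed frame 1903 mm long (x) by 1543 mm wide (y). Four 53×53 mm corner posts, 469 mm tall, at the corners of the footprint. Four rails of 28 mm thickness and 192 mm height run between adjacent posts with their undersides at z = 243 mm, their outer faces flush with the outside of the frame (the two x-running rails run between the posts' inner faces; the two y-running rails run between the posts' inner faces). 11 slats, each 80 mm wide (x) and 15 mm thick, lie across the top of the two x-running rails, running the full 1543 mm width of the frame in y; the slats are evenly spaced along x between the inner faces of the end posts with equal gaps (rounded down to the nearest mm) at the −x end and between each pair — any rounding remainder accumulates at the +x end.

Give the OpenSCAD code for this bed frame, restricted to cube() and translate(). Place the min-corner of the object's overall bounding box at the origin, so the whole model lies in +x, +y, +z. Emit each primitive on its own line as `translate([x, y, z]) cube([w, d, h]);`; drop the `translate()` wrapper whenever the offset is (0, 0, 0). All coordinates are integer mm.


cube([53, 53, 469]);
translate([0, 1490, 0]) cube([53, 53, 469]);
translate([1850, 0, 0]) cube([53, 53, 469]);
translate([1850, 1490, 0]) cube([53, 53, 469]);
translate([53, 0, 243]) cube([1797, 28, 192]);
translate([53, 1515, 243]) cube([1797, 28, 192]);
translate([0, 53, 243]) cube([28, 1437, 192]);
translate([1875, 53, 243]) cube([28, 1437, 192]);
translate([129, 0, 435]) cube([80, 1543, 15]);
translate([285, 0, 435]) cube([80, 1543, 15]);
translate([441, 0, 435]) cube([80, 1543, 15]);
translate([597, 0, 435]) cube([80, 1543, 15]);
translate([753, 0, 435]) cube([80, 1543, 15]);
translate([909, 0, 435]) cube([80, 1543, 15]);
translate([1065, 0, 435]) cube([80, 1543, 15]);
translate([1221, 0, 435]) cube([80, 1543, 15]);
translate([1377, 0, 435]) cube([80, 1543, 15]);
translate([1533, 0, 435]) cube([80, 1543, 15]);
translate([1689, 0, 435]) cube([80, 1543, 15]);


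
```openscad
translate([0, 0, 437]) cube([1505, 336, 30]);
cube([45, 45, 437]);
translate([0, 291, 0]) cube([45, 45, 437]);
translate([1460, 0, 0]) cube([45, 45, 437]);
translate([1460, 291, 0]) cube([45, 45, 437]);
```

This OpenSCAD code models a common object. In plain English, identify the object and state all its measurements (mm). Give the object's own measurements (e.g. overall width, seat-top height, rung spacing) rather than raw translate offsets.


A bench: a 1505×336 mm seat slab, 30 mm thick, top at z = 467 mm, on four 45×45 mm square legs flush with the seat corners and standing on z = 0.


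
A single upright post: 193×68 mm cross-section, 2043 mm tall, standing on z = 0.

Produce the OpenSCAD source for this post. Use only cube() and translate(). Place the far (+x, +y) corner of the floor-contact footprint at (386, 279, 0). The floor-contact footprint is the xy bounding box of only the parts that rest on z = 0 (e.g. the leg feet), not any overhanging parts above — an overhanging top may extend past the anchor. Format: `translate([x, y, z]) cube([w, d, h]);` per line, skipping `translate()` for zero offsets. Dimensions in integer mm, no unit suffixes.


translate([193, 211, 0]) cube([193, 68, 2043]);


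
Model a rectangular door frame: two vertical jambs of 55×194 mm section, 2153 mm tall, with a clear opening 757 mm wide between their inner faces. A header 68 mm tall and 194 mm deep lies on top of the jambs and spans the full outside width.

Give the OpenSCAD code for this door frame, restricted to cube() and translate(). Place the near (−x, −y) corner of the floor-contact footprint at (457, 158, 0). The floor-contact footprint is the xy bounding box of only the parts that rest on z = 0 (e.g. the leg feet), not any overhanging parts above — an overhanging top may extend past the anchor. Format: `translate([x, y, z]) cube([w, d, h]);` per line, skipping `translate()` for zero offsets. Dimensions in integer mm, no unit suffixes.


translate([457, 158, 0]) cube([55, 194, 2153]);
translate([1269, 158, 0]) cube([55, 194, 2153]);
translate([457, 158, 2153]) cube([867, 194, 68]);


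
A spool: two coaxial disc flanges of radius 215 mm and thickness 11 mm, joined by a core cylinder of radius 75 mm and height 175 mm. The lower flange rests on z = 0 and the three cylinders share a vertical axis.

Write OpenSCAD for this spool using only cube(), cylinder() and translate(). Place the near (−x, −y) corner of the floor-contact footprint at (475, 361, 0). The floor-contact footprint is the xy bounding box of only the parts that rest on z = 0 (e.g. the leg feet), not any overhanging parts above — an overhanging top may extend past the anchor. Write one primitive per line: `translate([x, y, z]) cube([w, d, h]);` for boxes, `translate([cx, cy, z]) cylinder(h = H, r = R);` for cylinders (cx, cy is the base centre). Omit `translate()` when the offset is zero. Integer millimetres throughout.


translate([690, 576, 0]) cylinder(h = 11, r = 215);
translate([690, 576, 11]) cylinder(h = 175, r = 75);
translate([690, 576, 186]) cylinder(h = 11, r = 215);


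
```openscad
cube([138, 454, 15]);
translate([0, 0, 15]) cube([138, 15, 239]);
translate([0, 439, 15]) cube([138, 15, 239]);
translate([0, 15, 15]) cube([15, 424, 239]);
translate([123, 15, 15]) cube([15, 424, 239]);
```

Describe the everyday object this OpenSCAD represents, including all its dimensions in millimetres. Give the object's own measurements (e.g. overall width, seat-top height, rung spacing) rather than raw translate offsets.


An open-topped rectangular box: outside dimensions 138×454×254 mm, with a uniform wall and base thickness of 15 mm. The base is a full 138×454 slab on the floor; four walls sit on top of the base. The front and back walls (the −y and +y sides) span the full width; the two side walls fit between them.


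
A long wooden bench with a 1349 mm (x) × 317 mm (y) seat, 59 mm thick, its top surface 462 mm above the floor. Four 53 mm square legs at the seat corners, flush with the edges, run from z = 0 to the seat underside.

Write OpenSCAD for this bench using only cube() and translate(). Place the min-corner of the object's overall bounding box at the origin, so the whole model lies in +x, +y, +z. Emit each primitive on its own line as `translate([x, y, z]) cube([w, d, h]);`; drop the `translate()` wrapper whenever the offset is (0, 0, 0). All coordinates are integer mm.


translate([0, 0, 403]) cube([1349, 317, 59]);
cube([53, 53, 403]);
translate([0, 264, 0]) cube([53, 53, 403]);
translate([1296, 0, 0]) cube([53, 53, 403]);
translate([1296, 264, 0]) cube([53, 53, 403]);


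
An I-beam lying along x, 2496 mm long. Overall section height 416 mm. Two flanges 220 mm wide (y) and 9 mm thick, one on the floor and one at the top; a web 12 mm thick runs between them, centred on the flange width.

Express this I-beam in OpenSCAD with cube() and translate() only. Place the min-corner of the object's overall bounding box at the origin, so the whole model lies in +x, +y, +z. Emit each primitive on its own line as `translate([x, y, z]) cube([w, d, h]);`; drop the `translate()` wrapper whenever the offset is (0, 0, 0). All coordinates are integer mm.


cube([2496, 220, 9]);
translate([0, 104, 9]) cube([2496, 12, 398]);
translate([0, 0, 407]) cube([2496, 220, 9]);


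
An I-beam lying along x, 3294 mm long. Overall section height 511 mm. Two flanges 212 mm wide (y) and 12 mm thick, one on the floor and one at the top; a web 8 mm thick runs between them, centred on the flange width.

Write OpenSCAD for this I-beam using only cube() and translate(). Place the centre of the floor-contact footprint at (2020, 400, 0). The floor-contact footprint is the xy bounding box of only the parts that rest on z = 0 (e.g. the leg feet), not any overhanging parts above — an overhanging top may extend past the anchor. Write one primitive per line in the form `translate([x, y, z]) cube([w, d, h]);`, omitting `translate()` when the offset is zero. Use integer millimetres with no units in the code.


translate([373, 294, 0]) cube([3294, 212, 12]);
translate([373, 396, 12]) cube([3294, 8, 487]);
translate([373, 294, 499]) cube([3294, 212, 12]);


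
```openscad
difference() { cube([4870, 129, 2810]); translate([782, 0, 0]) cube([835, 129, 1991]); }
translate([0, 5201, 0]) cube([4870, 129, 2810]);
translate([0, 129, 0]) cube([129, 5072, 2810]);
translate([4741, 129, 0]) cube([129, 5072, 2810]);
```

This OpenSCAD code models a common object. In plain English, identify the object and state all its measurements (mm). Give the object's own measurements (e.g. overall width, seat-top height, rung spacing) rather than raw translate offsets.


A single room: four walls, each 2810 mm tall and 129 mm thick, enclosing an outside footprint 4870×5330 mm (x × y), no floor or roof. The front and back walls (−y and +y sides) run the full x-width; the side walls fit between their inner faces. A door opening 835 mm wide and 1991 mm tall is cut through the front wall from the floor up, its −x edge 782 mm from the wall's −x end.


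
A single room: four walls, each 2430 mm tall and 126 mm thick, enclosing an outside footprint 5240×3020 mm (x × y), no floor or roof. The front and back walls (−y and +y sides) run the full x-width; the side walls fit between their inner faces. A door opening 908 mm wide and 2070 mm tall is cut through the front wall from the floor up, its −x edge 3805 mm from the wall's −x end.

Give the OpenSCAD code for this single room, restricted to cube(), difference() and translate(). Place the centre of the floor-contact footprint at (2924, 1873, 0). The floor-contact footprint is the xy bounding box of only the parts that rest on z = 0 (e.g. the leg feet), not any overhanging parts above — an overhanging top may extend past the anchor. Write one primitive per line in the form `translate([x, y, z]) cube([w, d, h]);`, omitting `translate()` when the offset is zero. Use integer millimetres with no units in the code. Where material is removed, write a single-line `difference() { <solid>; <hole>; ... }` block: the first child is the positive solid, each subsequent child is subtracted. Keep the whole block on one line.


difference() { translate([304, 363, 0]) cube([5240, 126, 2430]); translate([4109, 363, 0]) cube([908, 126, 2070]); }
translate([304, 3257, 0]) cube([5240, 126, 2430]);
translate([304, 489, 0]) cube([126, 2768, 2430]);
translate([5418, 489, 0]) cube([126, 2768, 2430]);


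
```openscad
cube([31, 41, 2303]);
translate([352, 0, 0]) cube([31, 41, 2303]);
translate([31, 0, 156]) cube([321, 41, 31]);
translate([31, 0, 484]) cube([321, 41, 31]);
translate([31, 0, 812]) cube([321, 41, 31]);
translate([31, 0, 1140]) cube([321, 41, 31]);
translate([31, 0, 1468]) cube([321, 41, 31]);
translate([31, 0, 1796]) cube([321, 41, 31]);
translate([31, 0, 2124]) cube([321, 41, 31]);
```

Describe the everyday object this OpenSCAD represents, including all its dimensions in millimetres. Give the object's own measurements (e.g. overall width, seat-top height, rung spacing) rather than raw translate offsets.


A straight ladder. Two 31×41 mm vertical rails, 2303 mm tall, stand 383 mm apart (outside-to-outside) with their front faces coplanar on the −y side. 7 rungs, each 41 mm deep and 31 mm tall, span between the inner faces of the rails, front faces flush with the rails. The lowest rung's underside is at z = 156 mm and rungs are spaced 328 mm apart (underside to underside).


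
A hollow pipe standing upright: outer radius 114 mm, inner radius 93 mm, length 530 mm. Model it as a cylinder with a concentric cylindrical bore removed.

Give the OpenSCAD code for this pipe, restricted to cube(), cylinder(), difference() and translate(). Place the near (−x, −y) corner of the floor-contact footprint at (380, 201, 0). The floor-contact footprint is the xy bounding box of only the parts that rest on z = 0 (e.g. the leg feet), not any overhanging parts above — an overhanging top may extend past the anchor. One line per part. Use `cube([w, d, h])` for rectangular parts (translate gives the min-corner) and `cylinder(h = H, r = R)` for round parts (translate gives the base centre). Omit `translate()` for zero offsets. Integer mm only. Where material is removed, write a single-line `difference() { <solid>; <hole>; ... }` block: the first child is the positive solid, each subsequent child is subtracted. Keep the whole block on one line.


difference() { translate([494, 315, 0]) cylinder(h = 530, r = 114); translate([494, 315, 0]) cylinder(h = 530, r = 93); }


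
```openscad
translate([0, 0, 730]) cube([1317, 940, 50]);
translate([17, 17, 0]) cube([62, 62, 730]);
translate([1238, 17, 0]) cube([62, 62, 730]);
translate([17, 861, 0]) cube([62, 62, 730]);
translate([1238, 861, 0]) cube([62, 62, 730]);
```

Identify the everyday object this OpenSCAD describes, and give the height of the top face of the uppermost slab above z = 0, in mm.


A table. The table height is 780 mm.

A 1317×940×50 slab sits at z = 730 on four 62 mm square posts — a table. The top surface is at 730 + 50 = 780 mm.


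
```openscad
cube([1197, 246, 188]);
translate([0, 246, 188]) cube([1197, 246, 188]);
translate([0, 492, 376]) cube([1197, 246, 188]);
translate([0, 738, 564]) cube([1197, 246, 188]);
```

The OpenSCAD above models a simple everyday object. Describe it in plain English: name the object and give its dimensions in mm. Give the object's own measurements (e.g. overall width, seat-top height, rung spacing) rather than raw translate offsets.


A straight staircase of 4 solid steps. Each step is 1197 mm wide (x), 246 mm deep (y, the going) and 188 mm tall (the rise). The first step rests on the floor; each subsequent step sits one going further in +y and one rise higher in +z, directly behind and above the previous step with no overlap.


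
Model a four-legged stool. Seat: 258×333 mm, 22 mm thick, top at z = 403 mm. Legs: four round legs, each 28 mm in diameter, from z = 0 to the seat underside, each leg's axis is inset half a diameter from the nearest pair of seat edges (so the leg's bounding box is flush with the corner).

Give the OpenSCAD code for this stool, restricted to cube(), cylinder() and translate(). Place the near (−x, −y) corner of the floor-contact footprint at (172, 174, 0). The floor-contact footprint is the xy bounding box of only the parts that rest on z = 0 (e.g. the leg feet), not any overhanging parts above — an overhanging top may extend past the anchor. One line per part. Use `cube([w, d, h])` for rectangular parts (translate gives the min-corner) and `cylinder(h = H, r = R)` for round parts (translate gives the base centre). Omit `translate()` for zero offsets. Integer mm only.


// leg_h = 403 - 22 = 381
translate([172, 174, 381]) cube([258, 333, 22]);
translate([186, 188, 0]) cylinder(h = 381, r = 14);
translate([416, 188, 0]) cylinder(h = 381, r = 14);
translate([186, 493, 0]) cylinder(h = 381, r = 14);
translate([416, 493, 0]) cylinder(h = 381, r = 14);


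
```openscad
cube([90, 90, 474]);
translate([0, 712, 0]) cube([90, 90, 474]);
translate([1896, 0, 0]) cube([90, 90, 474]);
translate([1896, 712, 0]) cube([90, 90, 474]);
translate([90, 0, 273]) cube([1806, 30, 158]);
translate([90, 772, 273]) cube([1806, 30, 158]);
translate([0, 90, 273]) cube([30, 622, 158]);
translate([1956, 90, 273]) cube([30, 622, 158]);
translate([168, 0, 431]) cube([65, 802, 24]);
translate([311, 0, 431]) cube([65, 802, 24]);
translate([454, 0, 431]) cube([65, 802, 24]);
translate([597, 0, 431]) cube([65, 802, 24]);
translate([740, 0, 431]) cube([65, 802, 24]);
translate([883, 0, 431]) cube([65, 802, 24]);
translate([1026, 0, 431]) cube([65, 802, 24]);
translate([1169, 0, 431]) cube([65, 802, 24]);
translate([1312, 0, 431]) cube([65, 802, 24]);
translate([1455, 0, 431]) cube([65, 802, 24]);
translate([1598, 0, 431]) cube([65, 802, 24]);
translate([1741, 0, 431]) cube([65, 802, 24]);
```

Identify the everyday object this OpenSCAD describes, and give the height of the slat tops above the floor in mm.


A bed frame. The slat-top height is 455 mm.

Four posts, four rails, and a row of slats — a bed frame. Slats sit on the rails at z = 273 + 158 = 431; with slat thickness 24, the top is 455 mm.


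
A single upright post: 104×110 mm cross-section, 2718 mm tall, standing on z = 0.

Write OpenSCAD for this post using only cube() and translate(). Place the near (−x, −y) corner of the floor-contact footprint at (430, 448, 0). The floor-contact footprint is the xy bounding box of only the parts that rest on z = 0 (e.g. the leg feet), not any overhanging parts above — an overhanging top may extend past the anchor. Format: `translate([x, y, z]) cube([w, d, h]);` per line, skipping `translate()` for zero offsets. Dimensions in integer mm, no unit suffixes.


translate([430, 448, 0]) cube([104, 110, 2718]);


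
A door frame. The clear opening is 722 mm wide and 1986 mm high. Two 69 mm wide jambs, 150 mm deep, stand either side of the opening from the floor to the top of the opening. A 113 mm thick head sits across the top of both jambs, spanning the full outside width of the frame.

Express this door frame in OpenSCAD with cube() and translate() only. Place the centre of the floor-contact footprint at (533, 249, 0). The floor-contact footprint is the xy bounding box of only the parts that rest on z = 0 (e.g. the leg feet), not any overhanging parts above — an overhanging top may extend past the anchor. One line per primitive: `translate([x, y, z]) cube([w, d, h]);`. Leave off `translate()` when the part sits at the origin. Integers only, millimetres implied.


translate([103, 174, 0]) cube([69, 150, 1986]);
translate([894, 174, 0]) cube([69, 150, 1986]);
translate([103, 174, 1986]) cube([860, 150, 113]);


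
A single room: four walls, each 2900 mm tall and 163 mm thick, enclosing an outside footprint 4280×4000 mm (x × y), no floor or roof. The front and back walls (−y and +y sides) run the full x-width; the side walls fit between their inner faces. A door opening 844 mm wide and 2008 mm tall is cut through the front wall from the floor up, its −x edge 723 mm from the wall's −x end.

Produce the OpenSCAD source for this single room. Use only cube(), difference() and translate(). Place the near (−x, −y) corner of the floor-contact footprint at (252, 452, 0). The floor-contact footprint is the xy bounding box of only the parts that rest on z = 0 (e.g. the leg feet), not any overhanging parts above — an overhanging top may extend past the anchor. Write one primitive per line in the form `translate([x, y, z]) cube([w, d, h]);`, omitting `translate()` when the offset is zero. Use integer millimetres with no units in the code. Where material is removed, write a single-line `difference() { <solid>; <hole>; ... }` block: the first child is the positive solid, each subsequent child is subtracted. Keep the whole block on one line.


difference() { translate([252, 452, 0]) cube([4280, 163, 2900]); translate([975, 452, 0]) cube([844, 163, 2008]); }
translate([252, 4289, 0]) cube([4280, 163, 2900]);
translate([252, 615, 0]) cube([163, 3674, 2900]);
translate([4369, 615, 0]) cube([163, 3674, 2900]);


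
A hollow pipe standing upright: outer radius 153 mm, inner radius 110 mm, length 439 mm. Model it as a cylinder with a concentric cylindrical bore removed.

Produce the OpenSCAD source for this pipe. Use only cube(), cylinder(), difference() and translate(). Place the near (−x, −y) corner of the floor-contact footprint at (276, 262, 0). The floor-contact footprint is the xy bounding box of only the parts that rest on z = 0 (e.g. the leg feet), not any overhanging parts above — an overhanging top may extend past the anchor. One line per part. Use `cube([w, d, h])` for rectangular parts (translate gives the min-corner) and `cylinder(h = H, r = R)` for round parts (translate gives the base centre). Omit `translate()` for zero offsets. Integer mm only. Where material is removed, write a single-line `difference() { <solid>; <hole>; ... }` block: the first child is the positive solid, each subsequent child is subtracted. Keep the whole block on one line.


difference() { translate([429, 415, 0]) cylinder(h = 439, r = 153); translate([429, 415, 0]) cylinder(h = 439, r = 110); }


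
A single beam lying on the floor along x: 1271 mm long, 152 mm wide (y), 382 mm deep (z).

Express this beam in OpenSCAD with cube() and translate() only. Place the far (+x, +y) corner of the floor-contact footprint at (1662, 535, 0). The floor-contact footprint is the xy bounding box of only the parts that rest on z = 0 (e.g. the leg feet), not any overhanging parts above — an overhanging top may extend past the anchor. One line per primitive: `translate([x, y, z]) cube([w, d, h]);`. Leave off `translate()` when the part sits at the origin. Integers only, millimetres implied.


translate([391, 383, 0]) cube([1271, 152, 382]);


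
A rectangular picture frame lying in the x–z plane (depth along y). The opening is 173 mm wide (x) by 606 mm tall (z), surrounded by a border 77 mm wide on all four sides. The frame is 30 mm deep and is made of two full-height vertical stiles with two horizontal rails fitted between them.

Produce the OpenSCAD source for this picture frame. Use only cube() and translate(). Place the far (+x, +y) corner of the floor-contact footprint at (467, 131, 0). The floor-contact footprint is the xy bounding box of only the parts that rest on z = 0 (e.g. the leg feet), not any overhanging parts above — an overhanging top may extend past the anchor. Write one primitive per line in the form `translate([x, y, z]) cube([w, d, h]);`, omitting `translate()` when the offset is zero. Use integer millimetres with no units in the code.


translate([140, 101, 0]) cube([77, 30, 760]);
translate([390, 101, 0]) cube([77, 30, 760]);
translate([217, 101, 0]) cube([173, 30, 77]);
translate([217, 101, 683]) cube([173, 30, 77]);


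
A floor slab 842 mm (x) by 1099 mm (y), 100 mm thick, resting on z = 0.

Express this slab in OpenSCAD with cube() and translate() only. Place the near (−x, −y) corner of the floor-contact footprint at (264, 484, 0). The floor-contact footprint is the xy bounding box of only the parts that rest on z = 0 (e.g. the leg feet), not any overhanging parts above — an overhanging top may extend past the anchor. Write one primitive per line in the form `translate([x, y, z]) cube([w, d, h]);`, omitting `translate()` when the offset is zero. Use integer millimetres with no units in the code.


translate([264, 484, 0]) cube([842, 1099, 100]);


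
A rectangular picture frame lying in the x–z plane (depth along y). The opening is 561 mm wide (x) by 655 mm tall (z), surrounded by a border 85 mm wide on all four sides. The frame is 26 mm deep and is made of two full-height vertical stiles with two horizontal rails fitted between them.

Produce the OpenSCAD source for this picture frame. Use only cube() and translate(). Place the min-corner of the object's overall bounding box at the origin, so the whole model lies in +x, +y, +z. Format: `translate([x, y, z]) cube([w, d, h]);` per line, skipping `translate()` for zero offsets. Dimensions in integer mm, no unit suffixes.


cube([85, 26, 825]);
translate([646, 0, 0]) cube([85, 26, 825]);
translate([85, 0, 0]) cube([561, 26, 85]);
translate([85, 0, 740]) cube([561, 26, 85]);


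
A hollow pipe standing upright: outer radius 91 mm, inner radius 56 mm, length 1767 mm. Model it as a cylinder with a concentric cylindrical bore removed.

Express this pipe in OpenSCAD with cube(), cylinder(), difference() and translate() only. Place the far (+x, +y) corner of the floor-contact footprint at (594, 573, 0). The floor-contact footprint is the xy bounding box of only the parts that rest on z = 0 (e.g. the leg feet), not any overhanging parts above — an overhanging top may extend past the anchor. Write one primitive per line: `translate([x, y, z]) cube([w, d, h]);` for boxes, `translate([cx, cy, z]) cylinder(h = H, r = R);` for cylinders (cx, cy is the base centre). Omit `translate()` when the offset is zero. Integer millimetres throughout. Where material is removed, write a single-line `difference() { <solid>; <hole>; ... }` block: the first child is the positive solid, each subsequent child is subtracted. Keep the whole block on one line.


difference() { translate([503, 482, 0]) cylinder(h = 1767, r = 91); translate([503, 482, 0]) cylinder(h = 1767, r = 56); }


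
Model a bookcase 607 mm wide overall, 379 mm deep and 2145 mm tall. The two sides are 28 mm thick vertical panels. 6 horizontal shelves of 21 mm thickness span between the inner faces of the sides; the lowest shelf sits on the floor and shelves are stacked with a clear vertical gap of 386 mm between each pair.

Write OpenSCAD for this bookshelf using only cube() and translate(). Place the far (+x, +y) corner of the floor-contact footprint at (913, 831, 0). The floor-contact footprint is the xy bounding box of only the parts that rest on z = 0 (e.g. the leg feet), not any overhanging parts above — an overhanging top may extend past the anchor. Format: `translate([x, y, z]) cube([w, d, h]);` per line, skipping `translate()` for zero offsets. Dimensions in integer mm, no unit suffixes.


translate([306, 452, 0]) cube([28, 379, 2145]);
translate([885, 452, 0]) cube([28, 379, 2145]);
translate([334, 452, 0]) cube([551, 379, 21]);
translate([334, 452, 407]) cube([551, 379, 21]);
translate([334, 452, 814]) cube([551, 379, 21]);
translate([334, 452, 1221]) cube([551, 379, 21]);
translate([334, 452, 1628]) cube([551, 379, 21]);
translate([334, 452, 2035]) cube([551, 379, 21]);
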